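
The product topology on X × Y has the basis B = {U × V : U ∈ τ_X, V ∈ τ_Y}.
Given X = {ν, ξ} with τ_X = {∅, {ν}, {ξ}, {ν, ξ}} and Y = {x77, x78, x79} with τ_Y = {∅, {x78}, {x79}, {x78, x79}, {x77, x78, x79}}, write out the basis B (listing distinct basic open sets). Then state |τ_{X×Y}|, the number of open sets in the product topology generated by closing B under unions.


Basis B = {∅ × ∅, {ν} × {x78}, {ν} × {x79}, {ξ} × {x78}, {ξ} × {x79}, {ν} × {x78, x79}, {ν, ξ} × {x78}, {ν, ξ} × {x79}, {ξ} × {x78, x79}, {ν} × {x77, x78, x79}, {ξ} × {x77, x78, x79}, {ν, ξ} × {x78, x79}, {ν, ξ} × {x77, x78, x79}}; |τ_{X×Y}| = 25.

Enumerate products U × V with U ∈ τ_X, V ∈ τ_Y (deduplicated):
  ∅ × ∅ = {} (∅)
  {ν} × {x78} = {(ν,x78)}
  {ν} × {x79} = {(ν,x79)}
  {ξ} × {x78} = {(ξ,x78)}
  {ξ} × {x79} = {(ξ,x79)}
  {ν} × {x78, x79} = {(ν,x78), (ν,x79)}
  {ν, ξ} × {x78} = {(ν,x78), (ξ,x78)}
  {ν, ξ} × {x79} = {(ν,x79), (ξ,x79)}
  {ξ} × {x78, x79} = {(ξ,x78), (ξ,x79)}
  {ν} × {x77, x78, x79} = {(ν,x77), (ν,x78), (ν,x79)}
  {ξ} × {x77, x78, x79} = {(ξ,x77), (ξ,x78), (ξ,x79)}
  {ν, ξ} × {x78, x79} = {(ν,x78), (ν,x79), (ξ,x78), (ξ,x79)}
  {ν, ξ} × {x77, x78, x79} = {(ν,x77), (ν,x78), (ν,x79), (ξ,x77), (ξ,x78), (ξ,x79)}
These 13 distinct sets form the basis B.
Close under arbitrary unions to get τ_{X×Y}; counting gives |τ_{X×Y}| = 25.


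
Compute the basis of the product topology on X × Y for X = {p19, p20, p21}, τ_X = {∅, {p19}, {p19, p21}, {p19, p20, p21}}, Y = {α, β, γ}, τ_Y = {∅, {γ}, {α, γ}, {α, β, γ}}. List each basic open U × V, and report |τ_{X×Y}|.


Basis B = {∅ × ∅, {p19} × {γ}, {p19} × {α, γ}, {p19, p21} × {γ}, {p19} × {α, β, γ}, {p19, p20, p21} × {γ}, {p19, p21} × {α, γ}, {p19, p21} × {α, β, γ}, {p19, p20, p21} × {α, γ}, {p19, p20, p21} × {α, β, γ}}; |τ_{X×Y}| = 20.

Enumerate products U × V with U ∈ τ_X, V ∈ τ_Y (deduplicated):
  ∅ × ∅ = {} (∅)
  {p19} × {γ} = {(p19,γ)}
  {p19} × {α, γ} = {(p19,α), (p19,γ)}
  {p19, p21} × {γ} = {(p19,γ), (p21,γ)}
  {p19} × {α, β, γ} = {(p19,α), (p19,β), (p19,γ)}
  {p19, p20, p21} × {γ} = {(p19,γ), (p20,γ), (p21,γ)}
  {p19, p21} × {α, γ} = {(p19,α), (p19,γ), (p21,α), (p21,γ)}
  {p19, p21} × {α, β, γ} = {(p19,α), (p19,β), (p19,γ), (p21,α), (p21,β), (p21,γ)}
  {p19, p20, p21} × {α, γ} = {(p19,α), (p19,γ), (p20,α), (p20,γ), (p21,α), (p21,γ)}
  {p19, p20, p21} × {α, β, γ} = {(p19,α), (p19,β), (p19,γ), (p20,α), (p20,β), (p20,γ), (p21,α), (p21,β), (p21,γ)}
These 10 distinct sets form the basis B.
Close under arbitrary unions to get τ_{X×Y}; counting gives |τ_{X×Y}| = 20.


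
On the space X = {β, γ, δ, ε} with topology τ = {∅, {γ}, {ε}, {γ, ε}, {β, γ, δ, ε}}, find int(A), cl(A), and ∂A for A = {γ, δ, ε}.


int(A) = {γ, ε}, cl(A) = {β, γ, δ, ε}, ∂A = {β, δ}.

Closed sets in (X, τ) are complements of opens:
  closed(X, τ) = {∅, {β, δ}, {β, γ, δ}, {β, δ, ε}, {β, γ, δ, ε}}.
int(A) = ⋃ {U ∈ τ : U ⊆ A}. Opens contained in A: ∅, {γ}, {ε}, {γ, ε}.
Taking the union of these: int(A) = {γ, ε}.
cl(A) = ⋂ {C closed : A ⊆ C}. Closed sets containing A: {β, γ, δ, ε}.
Intersecting these: cl(A) = {β, γ, δ, ε}.
∂A = cl(A) ∖ int(A) = {β, γ, δ, ε} ∖ {γ, ε} = {β, δ}.


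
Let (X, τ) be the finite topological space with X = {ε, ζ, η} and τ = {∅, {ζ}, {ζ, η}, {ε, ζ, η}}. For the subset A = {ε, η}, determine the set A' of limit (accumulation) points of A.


A' = {ε}

For each x ∈ X, list the open sets U ∈ τ with x ∈ U, then check whether U ∩ (A ∖ {x}) ≠ ∅ for every such U.
  x = ε: opens ∋ x are {ε, ζ, η}; each meets A ∖ {ε}, so x IS a limit point.
  x = ζ: open {ζ} ∋ x has {ζ} ∩ (A ∖ {ζ}) = ∅, so x is NOT a limit point.
  x = η: open {ζ, η} ∋ x has {ζ, η} ∩ (A ∖ {η}) = ∅, so x is NOT a limit point.
Collecting: A' = {ε}.


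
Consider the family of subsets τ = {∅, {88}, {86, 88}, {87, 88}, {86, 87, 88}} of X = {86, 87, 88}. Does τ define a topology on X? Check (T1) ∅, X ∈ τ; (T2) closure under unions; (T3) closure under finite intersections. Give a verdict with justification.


τ IS a topology on X.

Axiom (T1): ∅ ∈ τ? Yes; X ∈ τ? Yes.
Axiom (T2/T3): check pairwise unions and intersections of members of τ.
All pairwise intersections and unions checked — each lies in τ. Therefore τ satisfies (T1), (T2), (T3): it IS a topology on X.


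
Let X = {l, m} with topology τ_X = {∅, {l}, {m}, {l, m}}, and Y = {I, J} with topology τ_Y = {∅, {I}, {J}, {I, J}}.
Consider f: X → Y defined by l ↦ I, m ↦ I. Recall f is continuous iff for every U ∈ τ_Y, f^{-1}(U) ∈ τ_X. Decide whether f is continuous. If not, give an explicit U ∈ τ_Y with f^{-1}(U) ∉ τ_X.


f IS continuous.

Compute f^{-1}(U) for each U ∈ τ_Y:
  U = ∅: f^{-1}(U) = ∅ ∈ τ_X ✓.
  U = {I}: f^{-1}(U) = {l, m} ∈ τ_X ✓.
  U = {J}: f^{-1}(U) = ∅ ∈ τ_X ✓.
  U = {I, J}: f^{-1}(U) = {l, m} ∈ τ_X ✓.
Every preimage lies in τ_X, so f IS continuous.


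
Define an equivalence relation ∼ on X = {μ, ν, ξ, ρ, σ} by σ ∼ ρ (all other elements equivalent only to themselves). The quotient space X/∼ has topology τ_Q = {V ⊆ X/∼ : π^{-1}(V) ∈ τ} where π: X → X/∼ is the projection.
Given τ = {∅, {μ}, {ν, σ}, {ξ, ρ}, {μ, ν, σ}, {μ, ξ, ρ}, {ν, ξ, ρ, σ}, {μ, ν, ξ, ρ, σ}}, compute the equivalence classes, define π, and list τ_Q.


X/∼ = {[μ], [ν], [ξ], [ρ=σ]}; |τ_Q| = 4.

Equivalence classes: [μ], [ν], [ξ], [ρ=σ].
Quotient map π: X → X/∼ sends μ ↦ [μ], ν ↦ [ν], ξ ↦ [ξ], ρ ↦ [ρ=σ], σ ↦ [ρ=σ].
For each subset V ⊆ X/∼, compute π^{-1}(V) ⊆ X and check whether π^{-1}(V) ∈ τ. V is open in τ_Q iff π^{-1}(V) ∈ τ.
  V = {}: π^{-1}(V) = ∅ ∈ τ ✓.
  V = {[μ]}: π^{-1}(V) = {μ} ∈ τ ✓.
  V = {[ν]}: π^{-1}(V) = {ν} ∉ τ ✗.
  V = {[μ], [ν]}: π^{-1}(V) = {μ, ν} ∉ τ ✗.
  V = {[ξ]}: π^{-1}(V) = {ξ} ∉ τ ✗.
  V = {[μ], [ξ]}: π^{-1}(V) = {μ, ξ} ∉ τ ✗.
  V = {[ν], [ξ]}: π^{-1}(V) = {ν, ξ} ∉ τ ✗.
  V = {[μ], [ν], [ξ]}: π^{-1}(V) = {μ, ν, ξ} ∉ τ ✗.
  V = {[ρ=σ]}: π^{-1}(V) = {ρ, σ} ∉ τ ✗.
  V = {[μ], [ρ=σ]}: π^{-1}(V) = {μ, ρ, σ} ∉ τ ✗.
  V = {[ν], [ρ=σ]}: π^{-1}(V) = {ν, ρ, σ} ∉ τ ✗.
  V = {[μ], [ν], [ρ=σ]}: π^{-1}(V) = {μ, ν, ρ, σ} ∉ τ ✗.
  V = {[ξ], [ρ=σ]}: π^{-1}(V) = {ξ, ρ, σ} ∉ τ ✗.
  V = {[μ], [ξ], [ρ=σ]}: π^{-1}(V) = {μ, ξ, ρ, σ} ∉ τ ✗.
  V = {[ν], [ξ], [ρ=σ]}: π^{-1}(V) = {ν, ξ, ρ, σ} ∈ τ ✓.
  V = {[μ], [ν], [ξ], [ρ=σ]}: π^{-1}(V) = {μ, ν, ξ, ρ, σ} ∈ τ ✓.
Open sets in the quotient: τ_Q = {{}, {[μ]}, {[ν], [ξ], [ρ=σ]}, {[μ], [ν], [ξ], [ρ=σ]}} (4 elements).


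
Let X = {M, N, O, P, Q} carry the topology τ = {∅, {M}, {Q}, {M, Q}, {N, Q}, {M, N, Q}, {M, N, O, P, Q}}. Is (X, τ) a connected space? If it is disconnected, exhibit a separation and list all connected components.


(X, τ) is connected.

Find clopen sets (U ∈ τ with X ∖ U ∈ τ):
  U = ∅, X ∖ U = {M, N, O, P, Q} — both open, so U is clopen.
  U = {M, N, O, P, Q}, X ∖ U = ∅ — both open, so U is clopen.
Only trivial clopens (∅ and X) exist, so (X, τ) is connected.
Compute connected components by grouping points that agree on all clopens:
  component: {M, N, O, P, Q}


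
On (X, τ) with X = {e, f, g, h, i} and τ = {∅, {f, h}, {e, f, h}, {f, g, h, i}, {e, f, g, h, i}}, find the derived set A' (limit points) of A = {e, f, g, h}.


A' = {e, f, g, h, i}

For each x ∈ X, list the open sets U ∈ τ with x ∈ U, then check whether U ∩ (A ∖ {x}) ≠ ∅ for every such U.
  x = e: opens ∋ x are {e, f, h}, {e, f, g, h, i}; each meets A ∖ {e}, so x IS a limit point.
  x = f: opens ∋ x are {f, h}, {e, f, h}, {f, g, h, i}, {e, f, g, h, i}; each meets A ∖ {f}, so x IS a limit point.
  x = g: opens ∋ x are {f, g, h, i}, {e, f, g, h, i}; each meets A ∖ {g}, so x IS a limit point.
  x = h: opens ∋ x are {f, h}, {e, f, h}, {f, g, h, i}, {e, f, g, h, i}; each meets A ∖ {h}, so x IS a limit point.
  x = i: opens ∋ x are {f, g, h, i}, {e, f, g, h, i}; each meets A ∖ {i}, so x IS a limit point.
Collecting: A' = {e, f, g, h, i}.


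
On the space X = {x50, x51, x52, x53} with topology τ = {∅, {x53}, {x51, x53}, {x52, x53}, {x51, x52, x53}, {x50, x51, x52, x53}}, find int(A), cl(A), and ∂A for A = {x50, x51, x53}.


int(A) = {x51, x53}, cl(A) = {x50, x51, x52, x53}, ∂A = {x50, x52}.

Closed sets in (X, τ) are complements of opens:
  closed(X, τ) = {∅, {x50}, {x50, x51}, {x50, x52}, {x50, x51, x52}, {x50, x51, x52, x53}}.
int(A) = ⋃ {U ∈ τ : U ⊆ A}. Opens contained in A: ∅, {x53}, {x51, x53}.
Taking the union of these: int(A) = {x51, x53}.
cl(A) = ⋂ {C closed : A ⊆ C}. Closed sets containing A: {x50, x51, x52, x53}.
Intersecting these: cl(A) = {x50, x51, x52, x53}.
∂A = cl(A) ∖ int(A) = {x50, x51, x52, x53} ∖ {x51, x53} = {x50, x52}.


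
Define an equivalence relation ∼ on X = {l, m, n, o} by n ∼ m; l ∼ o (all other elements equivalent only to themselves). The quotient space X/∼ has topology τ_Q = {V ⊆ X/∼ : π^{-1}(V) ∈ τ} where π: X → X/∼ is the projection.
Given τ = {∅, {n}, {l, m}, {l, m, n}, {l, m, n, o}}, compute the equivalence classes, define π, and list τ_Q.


X/∼ = {[l=o], [m=n]}; |τ_Q| = 2.

Equivalence classes: [l=o], [m=n].
Quotient map π: X → X/∼ sends l ↦ [l=o], m ↦ [m=n], n ↦ [m=n], o ↦ [l=o].
For each subset V ⊆ X/∼, compute π^{-1}(V) ⊆ X and check whether π^{-1}(V) ∈ τ. V is open in τ_Q iff π^{-1}(V) ∈ τ.
  V = {}: π^{-1}(V) = ∅ ∈ τ ✓.
  V = {[l=o]}: π^{-1}(V) = {l, o} ∉ τ ✗.
  V = {[m=n]}: π^{-1}(V) = {m, n} ∉ τ ✗.
  V = {[l=o], [m=n]}: π^{-1}(V) = {l, m, n, o} ∈ τ ✓.
Open sets in the quotient: τ_Q = {{}, {[l=o], [m=n]}} (2 elements).


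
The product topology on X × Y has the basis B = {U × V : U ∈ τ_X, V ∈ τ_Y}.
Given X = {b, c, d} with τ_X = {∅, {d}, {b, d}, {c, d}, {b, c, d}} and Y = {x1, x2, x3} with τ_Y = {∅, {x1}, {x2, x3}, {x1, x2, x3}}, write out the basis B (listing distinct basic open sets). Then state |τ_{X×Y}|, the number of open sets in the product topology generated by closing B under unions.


Basis B = {∅ × ∅, {d} × {x1}, {b, d} × {x1}, {c, d} × {x1}, {d} × {x2, x3}, {b, c, d} × {x1}, {d} × {x1, x2, x3}, {b, d} × {x2, x3}, {c, d} × {x2, x3}, {b, d} × {x1, x2, x3}, {b, c, d} × {x2, x3}, {c, d} × {x1, x2, x3}, {b, c, d} × {x1, x2, x3}}; |τ_{X×Y}| = 25.

Enumerate products U × V with U ∈ τ_X, V ∈ τ_Y (deduplicated):
  ∅ × ∅ = {} (∅)
  {d} × {x1} = {(d,x1)}
  {b, d} × {x1} = {(b,x1), (d,x1)}
  {c, d} × {x1} = {(c,x1), (d,x1)}
  {d} × {x2, x3} = {(d,x2), (d,x3)}
  {b, c, d} × {x1} = {(b,x1), (c,x1), (d,x1)}
  {d} × {x1, x2, x3} = {(d,x1), (d,x2), (d,x3)}
  {b, d} × {x2, x3} = {(b,x2), (b,x3), (d,x2), (d,x3)}
  {c, d} × {x2, x3} = {(c,x2), (c,x3), (d,x2), (d,x3)}
  {b, d} × {x1, x2, x3} = {(b,x1), (b,x2), (b,x3), (d,x1), (d,x2), (d,x3)}
  {b, c, d} × {x2, x3} = {(b,x2), (b,x3), (c,x2), (c,x3), (d,x2), (d,x3)}
  {c, d} × {x1, x2, x3} = {(c,x1), (c,x2), (c,x3), (d,x1), (d,x2), (d,x3)}
  {b, c, d} × {x1, x2, x3} = {(b,x1), (b,x2), (b,x3), (c,x1), (c,x2), (c,x3), (d,x1), (d,x2), (d,x3)}
These 13 distinct sets form the basis B.
Close under arbitrary unions to get τ_{X×Y}; counting gives |τ_{X×Y}| = 25.


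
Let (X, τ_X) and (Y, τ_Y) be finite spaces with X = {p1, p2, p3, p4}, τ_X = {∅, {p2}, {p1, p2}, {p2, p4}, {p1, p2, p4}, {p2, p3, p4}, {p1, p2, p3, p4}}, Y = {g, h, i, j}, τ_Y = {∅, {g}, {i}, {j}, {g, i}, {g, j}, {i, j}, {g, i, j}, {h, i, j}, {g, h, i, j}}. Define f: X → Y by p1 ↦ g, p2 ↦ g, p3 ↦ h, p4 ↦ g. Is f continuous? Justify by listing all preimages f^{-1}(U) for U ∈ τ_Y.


f is NOT continuous.

Compute f^{-1}(U) for each U ∈ τ_Y:
  U = ∅: f^{-1}(U) = ∅ ∈ τ_X ✓.
  U = {g}: f^{-1}(U) = {p1, p2, p4} ∈ τ_X ✓.
  U = {i}: f^{-1}(U) = ∅ ∈ τ_X ✓.
  U = {j}: f^{-1}(U) = ∅ ∈ τ_X ✓.
  U = {g, i}: f^{-1}(U) = {p1, p2, p4} ∈ τ_X ✓.
  U = {g, j}: f^{-1}(U) = {p1, p2, p4} ∈ τ_X ✓.
  U = {i, j}: f^{-1}(U) = ∅ ∈ τ_X ✓.
  U = {g, i, j}: f^{-1}(U) = {p1, p2, p4} ∈ τ_X ✓.
  U = {h, i, j}: f^{-1}(U) = {p3} ∉ τ_X ✗.
  U = {g, h, i, j}: f^{-1}(U) = {p1, p2, p3, p4} ∈ τ_X ✓.
Found U = {h, i, j} with f^{-1}(U) = {p3} not in τ_X. Therefore f is NOT continuous.


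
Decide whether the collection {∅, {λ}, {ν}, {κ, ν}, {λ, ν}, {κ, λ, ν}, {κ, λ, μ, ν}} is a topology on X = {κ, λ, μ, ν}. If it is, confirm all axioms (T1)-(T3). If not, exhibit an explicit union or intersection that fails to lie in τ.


τ IS a topology on X.

Axiom (T1): ∅ ∈ τ? Yes; X ∈ τ? Yes.
Axiom (T2/T3): check pairwise unions and intersections of members of τ.
All pairwise intersections and unions checked — each lies in τ. Therefore τ satisfies (T1), (T2), (T3): it IS a topology on X.


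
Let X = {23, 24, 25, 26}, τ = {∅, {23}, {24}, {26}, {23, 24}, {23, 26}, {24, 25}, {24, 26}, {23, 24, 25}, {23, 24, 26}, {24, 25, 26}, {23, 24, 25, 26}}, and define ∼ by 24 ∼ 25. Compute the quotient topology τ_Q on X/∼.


X/∼ = {[23], [24=25], [26]}; |τ_Q| = 8.

Equivalence classes: [23], [24=25], [26].
Quotient map π: X → X/∼ sends 23 ↦ [23], 24 ↦ [24=25], 25 ↦ [24=25], 26 ↦ [26].
For each subset V ⊆ X/∼, compute π^{-1}(V) ⊆ X and check whether π^{-1}(V) ∈ τ. V is open in τ_Q iff π^{-1}(V) ∈ τ.
  V = {}: π^{-1}(V) = ∅ ∈ τ ✓.
  V = {[23]}: π^{-1}(V) = {23} ∈ τ ✓.
  V = {[24=25]}: π^{-1}(V) = {24, 25} ∈ τ ✓.
  V = {[23], [24=25]}: π^{-1}(V) = {23, 24, 25} ∈ τ ✓.
  V = {[26]}: π^{-1}(V) = {26} ∈ τ ✓.
  V = {[23], [26]}: π^{-1}(V) = {23, 26} ∈ τ ✓.
  V = {[24=25], [26]}: π^{-1}(V) = {24, 25, 26} ∈ τ ✓.
  V = {[23], [24=25], [26]}: π^{-1}(V) = {23, 24, 25, 26} ∈ τ ✓.
Open sets in the quotient: τ_Q = {{}, {[23]}, {[24=25]}, {[23], [24=25]}, {[26]}, {[23], [26]}, {[24=25], [26]}, {[23], [24=25], [26]}} (8 elements).


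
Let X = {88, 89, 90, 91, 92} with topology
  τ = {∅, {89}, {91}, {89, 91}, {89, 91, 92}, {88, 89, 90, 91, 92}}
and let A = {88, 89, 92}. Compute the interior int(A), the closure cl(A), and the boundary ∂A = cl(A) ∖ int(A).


int(A) = {89}, cl(A) = {88, 89, 90, 92}, ∂A = {88, 90, 92}.

Closed sets in (X, τ) are complements of opens:
  closed(X, τ) = {∅, {88, 90}, {88, 90, 92}, {88, 89, 90, 92}, {88, 90, 91, 92}, {88, 89, 90, 91, 92}}.
int(A) = ⋃ {U ∈ τ : U ⊆ A}. Opens contained in A: ∅, {89}.
Taking the union of these: int(A) = {89}.
cl(A) = ⋂ {C closed : A ⊆ C}. Closed sets containing A: {88, 89, 90, 92}, {88, 89, 90, 91, 92}.
Intersecting these: cl(A) = {88, 89, 90, 92}.
∂A = cl(A) ∖ int(A) = {88, 89, 90, 92} ∖ {89} = {88, 90, 92}.


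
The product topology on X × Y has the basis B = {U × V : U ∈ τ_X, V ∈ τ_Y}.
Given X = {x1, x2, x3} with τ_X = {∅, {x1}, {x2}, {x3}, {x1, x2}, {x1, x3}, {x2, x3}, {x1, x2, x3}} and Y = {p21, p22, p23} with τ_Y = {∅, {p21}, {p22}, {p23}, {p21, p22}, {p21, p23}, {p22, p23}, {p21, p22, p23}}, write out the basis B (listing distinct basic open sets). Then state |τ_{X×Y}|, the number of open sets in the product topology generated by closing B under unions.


Basis B = {∅ × ∅, {x1} × {p21}, {x1} × {p22}, {x1} × {p23}, {x2} × {p21}, {x2} × {p22}, {x2} × {p23}, {x3} × {p21}, {x3} × {p22}, {x3} × {p23}, {x1} × {p21, p22}, {x1} × {p21, p23}, {x1, x2} × {p21}, {x1, x3} × {p21}, {x1} × {p22, p23}, {x1, x2} × {p22}, {x1, x3} × {p22}, {x1, x2} × {p23}, {x1, x3} × {p23}, {x2} × {p21, p22}, {x2} × {p21, p23}, {x2, x3} × {p21}, {x2} × {p22, p23}, {x2, x3} × {p22}, {x2, x3} × {p23}, {x3} × {p21, p22}, {x3} × {p21, p23}, {x3} × {p22, p23}, {x1} × {p21, p22, p23}, {x1, x2, x3} × {p21}, {x1, x2, x3} × {p22}, {x1, x2, x3} × {p23}, {x2} × {p21, p22, p23}, {x3} × {p21, p22, p23}, {x1, x2} × {p21, p22}, {x1, x3} × {p21, p22}, {x1, x2} × {p21, p23}, {x1, x3} × {p21, p23}, {x1, x2} × {p22, p23}, {x1, x3} × {p22, p23}, {x2, x3} × {p21, p22}, {x2, x3} × {p21, p23}, {x2, x3} × {p22, p23}, {x1, x2} × {p21, p22, p23}, {x1, x3} × {p21, p22, p23}, {x1, x2, x3} × {p21, p22}, {x1, x2, x3} × {p21, p23}, {x1, x2, x3} × {p22, p23}, {x2, x3} × {p21, p22, p23}, {x1, x2, x3} × {p21, p22, p23}}; |τ_{X×Y}| = 512.

Enumerate products U × V with U ∈ τ_X, V ∈ τ_Y (deduplicated):
  ∅ × ∅ = {} (∅)
  {x1} × {p21} = {(x1,p21)}
  {x1} × {p22} = {(x1,p22)}
  {x1} × {p23} = {(x1,p23)}
  {x2} × {p21} = {(x2,p21)}
  {x2} × {p22} = {(x2,p22)}
  {x2} × {p23} = {(x2,p23)}
  {x3} × {p21} = {(x3,p21)}
  {x3} × {p22} = {(x3,p22)}
  {x3} × {p23} = {(x3,p23)}
  {x1} × {p21, p22} = {(x1,p21), (x1,p22)}
  {x1} × {p21, p23} = {(x1,p21), (x1,p23)}
  {x1, x2} × {p21} = {(x1,p21), (x2,p21)}
  {x1, x3} × {p21} = {(x1,p21), (x3,p21)}
  {x1} × {p22, p23} = {(x1,p22), (x1,p23)}
  {x1, x2} × {p22} = {(x1,p22), (x2,p22)}
  {x1, x3} × {p22} = {(x1,p22), (x3,p22)}
  {x1, x2} × {p23} = {(x1,p23), (x2,p23)}
  {x1, x3} × {p23} = {(x1,p23), (x3,p23)}
  {x2} × {p21, p22} = {(x2,p21), (x2,p22)}
  {x2} × {p21, p23} = {(x2,p21), (x2,p23)}
  {x2, x3} × {p21} = {(x2,p21), (x3,p21)}
  {x2} × {p22, p23} = {(x2,p22), (x2,p23)}
  {x2, x3} × {p22} = {(x2,p22), (x3,p22)}
  {x2, x3} × {p23} = {(x2,p23), (x3,p23)}
  {x3} × {p21, p22} = {(x3,p21), (x3,p22)}
  {x3} × {p21, p23} = {(x3,p21), (x3,p23)}
  {x3} × {p22, p23} = {(x3,p22), (x3,p23)}
  {x1} × {p21, p22, p23} = {(x1,p21), (x1,p22), (x1,p23)}
  {x1, x2, x3} × {p21} = {(x1,p21), (x2,p21), (x3,p21)}
  {x1, x2, x3} × {p22} = {(x1,p22), (x2,p22), (x3,p22)}
  {x1, x2, x3} × {p23} = {(x1,p23), (x2,p23), (x3,p23)}
  {x2} × {p21, p22, p23} = {(x2,p21), (x2,p22), (x2,p23)}
  {x3} × {p21, p22, p23} = {(x3,p21), (x3,p22), (x3,p23)}
  {x1, x2} × {p21, p22} = {(x1,p21), (x1,p22), (x2,p21), (x2,p22)}
  {x1, x3} × {p21, p22} = {(x1,p21), (x1,p22), (x3,p21), (x3,p22)}
  {x1, x2} × {p21, p23} = {(x1,p21), (x1,p23), (x2,p21), (x2,p23)}
  {x1, x3} × {p21, p23} = {(x1,p21), (x1,p23), (x3,p21), (x3,p23)}
  {x1, x2} × {p22, p23} = {(x1,p22), (x1,p23), (x2,p22), (x2,p23)}
  {x1, x3} × {p22, p23} = {(x1,p22), (x1,p23), (x3,p22), (x3,p23)}
  {x2, x3} × {p21, p22} = {(x2,p21), (x2,p22), (x3,p21), (x3,p22)}
  {x2, x3} × {p21, p23} = {(x2,p21), (x2,p23), (x3,p21), (x3,p23)}
  {x2, x3} × {p22, p23} = {(x2,p22), (x2,p23), (x3,p22), (x3,p23)}
  {x1, x2} × {p21, p22, p23} = {(x1,p21), (x1,p22), (x1,p23), (x2,p21), (x2,p22), (x2,p23)}
  {x1, x3} × {p21, p22, p23} = {(x1,p21), (x1,p22), (x1,p23), (x3,p21), (x3,p22), (x3,p23)}
  {x1, x2, x3} × {p21, p22} = {(x1,p21), (x1,p22), (x2,p21), (x2,p22), (x3,p21), (x3,p22)}
  {x1, x2, x3} × {p21, p23} = {(x1,p21), (x1,p23), (x2,p21), (x2,p23), (x3,p21), (x3,p23)}
  {x1, x2, x3} × {p22, p23} = {(x1,p22), (x1,p23), (x2,p22), (x2,p23), (x3,p22), (x3,p23)}
  {x2, x3} × {p21, p22, p23} = {(x2,p21), (x2,p22), (x2,p23), (x3,p21), (x3,p22), (x3,p23)}
  {x1, x2, x3} × {p21, p22, p23} = {(x1,p21), (x1,p22), (x1,p23), (x2,p21), (x2,p22), (x2,p23), (x3,p21), (x3,p22), (x3,p23)}
These 50 distinct sets form the basis B.
Close under arbitrary unions to get τ_{X×Y}; counting gives |τ_{X×Y}| = 512.


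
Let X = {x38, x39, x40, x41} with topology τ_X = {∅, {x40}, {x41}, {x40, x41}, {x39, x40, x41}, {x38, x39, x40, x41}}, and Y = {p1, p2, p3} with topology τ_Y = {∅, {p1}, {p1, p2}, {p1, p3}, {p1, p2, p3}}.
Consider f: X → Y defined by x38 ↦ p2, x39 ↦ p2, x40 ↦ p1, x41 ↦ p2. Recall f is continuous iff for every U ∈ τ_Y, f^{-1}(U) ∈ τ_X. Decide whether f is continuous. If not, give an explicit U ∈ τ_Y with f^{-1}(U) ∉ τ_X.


f IS continuous.

Compute f^{-1}(U) for each U ∈ τ_Y:
  U = ∅: f^{-1}(U) = ∅ ∈ τ_X ✓.
  U = {p1}: f^{-1}(U) = {x40} ∈ τ_X ✓.
  U = {p1, p2}: f^{-1}(U) = {x38, x39, x40, x41} ∈ τ_X ✓.
  U = {p1, p3}: f^{-1}(U) = {x40} ∈ τ_X ✓.
  U = {p1, p2, p3}: f^{-1}(U) = {x38, x39, x40, x41} ∈ τ_X ✓.
Every preimage lies in τ_X, so f IS continuous.


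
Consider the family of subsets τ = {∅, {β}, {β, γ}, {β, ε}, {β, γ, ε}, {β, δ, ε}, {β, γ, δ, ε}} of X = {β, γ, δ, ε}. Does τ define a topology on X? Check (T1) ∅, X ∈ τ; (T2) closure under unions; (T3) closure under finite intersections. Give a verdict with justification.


τ IS a topology on X.

Axiom (T1): ∅ ∈ τ? Yes; X ∈ τ? Yes.
Axiom (T2/T3): check pairwise unions and intersections of members of τ.
All pairwise intersections and unions checked — each lies in τ. Therefore τ satisfies (T1), (T2), (T3): it IS a topology on X.


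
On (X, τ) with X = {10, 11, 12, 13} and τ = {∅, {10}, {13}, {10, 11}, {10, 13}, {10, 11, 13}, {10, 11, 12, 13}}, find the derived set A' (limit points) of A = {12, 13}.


A' = {12}

For each x ∈ X, list the open sets U ∈ τ with x ∈ U, then check whether U ∩ (A ∖ {x}) ≠ ∅ for every such U.
  x = 10: open {10} ∋ x has {10} ∩ (A ∖ {10}) = ∅, so x is NOT a limit point.
  x = 11: open {10, 11} ∋ x has {10, 11} ∩ (A ∖ {11}) = ∅, so x is NOT a limit point.
  x = 12: opens ∋ x are {10, 11, 12, 13}; each meets A ∖ {12}, so x IS a limit point.
  x = 13: open {13} ∋ x has {13} ∩ (A ∖ {13}) = ∅, so x is NOT a limit point.
Collecting: A' = {12}.


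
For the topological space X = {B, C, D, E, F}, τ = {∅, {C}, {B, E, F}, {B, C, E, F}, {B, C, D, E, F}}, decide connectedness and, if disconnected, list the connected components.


(X, τ) is connected.

Find clopen sets (U ∈ τ with X ∖ U ∈ τ):
  U = ∅, X ∖ U = {B, C, D, E, F} — both open, so U is clopen.
  U = {B, C, D, E, F}, X ∖ U = ∅ — both open, so U is clopen.
Only trivial clopens (∅ and X) exist, so (X, τ) is connected.
Compute connected components by grouping points that agree on all clopens:
  component: {B, C, D, E, F}


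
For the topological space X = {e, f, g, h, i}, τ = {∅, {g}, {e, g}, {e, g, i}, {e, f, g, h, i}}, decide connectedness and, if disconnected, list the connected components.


(X, τ) is connected.

Find clopen sets (U ∈ τ with X ∖ U ∈ τ):
  U = ∅, X ∖ U = {e, f, g, h, i} — both open, so U is clopen.
  U = {e, f, g, h, i}, X ∖ U = ∅ — both open, so U is clopen.
Only trivial clopens (∅ and X) exist, so (X, τ) is connected.
Compute connected components by grouping points that agree on all clopens:
  component: {e, f, g, h, i}


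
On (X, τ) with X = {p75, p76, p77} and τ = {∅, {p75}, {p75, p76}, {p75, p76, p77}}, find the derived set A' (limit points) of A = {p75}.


A' = {p76, p77}

For each x ∈ X, list the open sets U ∈ τ with x ∈ U, then check whether U ∩ (A ∖ {x}) ≠ ∅ for every such U.
  x = p75: open {p75} ∋ x has {p75} ∩ (A ∖ {p75}) = ∅, so x is NOT a limit point.
  x = p76: opens ∋ x are {p75, p76}, {p75, p76, p77}; each meets A ∖ {p76}, so x IS a limit point.
  x = p77: opens ∋ x are {p75, p76, p77}; each meets A ∖ {p77}, so x IS a limit point.
Collecting: A' = {p76, p77}.


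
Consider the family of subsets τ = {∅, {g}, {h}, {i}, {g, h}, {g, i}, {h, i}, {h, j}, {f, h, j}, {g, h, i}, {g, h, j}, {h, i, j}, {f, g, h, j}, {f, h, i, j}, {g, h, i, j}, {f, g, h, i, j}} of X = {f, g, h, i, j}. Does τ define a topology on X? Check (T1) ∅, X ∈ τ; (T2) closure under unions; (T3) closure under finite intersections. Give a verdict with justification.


τ IS a topology on X.

Axiom (T1): ∅ ∈ τ? Yes; X ∈ τ? Yes.
Axiom (T2/T3): check pairwise unions and intersections of members of τ.
All pairwise intersections and unions checked — each lies in τ. Therefore τ satisfies (T1), (T2), (T3): it IS a topology on X.


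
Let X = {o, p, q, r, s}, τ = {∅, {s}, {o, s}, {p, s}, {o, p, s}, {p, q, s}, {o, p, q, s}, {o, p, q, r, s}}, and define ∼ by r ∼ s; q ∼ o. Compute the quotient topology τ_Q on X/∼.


X/∼ = {[o=q], [p], [r=s]}; |τ_Q| = 2.

Equivalence classes: [o=q], [p], [r=s].
Quotient map π: X → X/∼ sends o ↦ [o=q], p ↦ [p], q ↦ [o=q], r ↦ [r=s], s ↦ [r=s].
For each subset V ⊆ X/∼, compute π^{-1}(V) ⊆ X and check whether π^{-1}(V) ∈ τ. V is open in τ_Q iff π^{-1}(V) ∈ τ.
  V = {}: π^{-1}(V) = ∅ ∈ τ ✓.
  V = {[o=q]}: π^{-1}(V) = {o, q} ∉ τ ✗.
  V = {[p]}: π^{-1}(V) = {p} ∉ τ ✗.
  V = {[o=q], [p]}: π^{-1}(V) = {o, p, q} ∉ τ ✗.
  V = {[r=s]}: π^{-1}(V) = {r, s} ∉ τ ✗.
  V = {[o=q], [r=s]}: π^{-1}(V) = {o, q, r, s} ∉ τ ✗.
  V = {[p], [r=s]}: π^{-1}(V) = {p, r, s} ∉ τ ✗.
  V = {[o=q], [p], [r=s]}: π^{-1}(V) = {o, p, q, r, s} ∈ τ ✓.
Open sets in the quotient: τ_Q = {{}, {[o=q], [p], [r=s]}} (2 elements).


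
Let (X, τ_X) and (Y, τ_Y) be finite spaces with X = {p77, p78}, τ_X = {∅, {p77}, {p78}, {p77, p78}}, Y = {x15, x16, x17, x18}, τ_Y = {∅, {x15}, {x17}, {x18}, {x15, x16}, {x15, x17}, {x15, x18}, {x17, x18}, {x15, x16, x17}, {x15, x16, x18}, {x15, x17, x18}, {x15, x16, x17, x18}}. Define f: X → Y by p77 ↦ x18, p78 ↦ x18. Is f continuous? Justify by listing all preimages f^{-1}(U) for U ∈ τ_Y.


f IS continuous.

Compute f^{-1}(U) for each U ∈ τ_Y:
  U = ∅: f^{-1}(U) = ∅ ∈ τ_X ✓.
  U = {x15}: f^{-1}(U) = ∅ ∈ τ_X ✓.
  U = {x17}: f^{-1}(U) = ∅ ∈ τ_X ✓.
  U = {x18}: f^{-1}(U) = {p77, p78} ∈ τ_X ✓.
  U = {x15, x16}: f^{-1}(U) = ∅ ∈ τ_X ✓.
  U = {x15, x17}: f^{-1}(U) = ∅ ∈ τ_X ✓.
  U = {x15, x18}: f^{-1}(U) = {p77, p78} ∈ τ_X ✓.
  U = {x17, x18}: f^{-1}(U) = {p77, p78} ∈ τ_X ✓.
  U = {x15, x16, x17}: f^{-1}(U) = ∅ ∈ τ_X ✓.
  U = {x15, x16, x18}: f^{-1}(U) = {p77, p78} ∈ τ_X ✓.
  U = {x15, x17, x18}: f^{-1}(U) = {p77, p78} ∈ τ_X ✓.
  U = {x15, x16, x17, x18}: f^{-1}(U) = {p77, p78} ∈ τ_X ✓.
Every preimage lies in τ_X, so f IS continuous.


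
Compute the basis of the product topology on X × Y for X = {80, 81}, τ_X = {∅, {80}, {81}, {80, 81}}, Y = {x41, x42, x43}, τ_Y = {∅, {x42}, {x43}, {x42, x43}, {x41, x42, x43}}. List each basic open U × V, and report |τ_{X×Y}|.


Basis B = {∅ × ∅, {80} × {x42}, {80} × {x43}, {81} × {x42}, {81} × {x43}, {80} × {x42, x43}, {80, 81} × {x42}, {80, 81} × {x43}, {81} × {x42, x43}, {80} × {x41, x42, x43}, {81} × {x41, x42, x43}, {80, 81} × {x42, x43}, {80, 81} × {x41, x42, x43}}; |τ_{X×Y}| = 25.

Enumerate products U × V with U ∈ τ_X, V ∈ τ_Y (deduplicated):
  ∅ × ∅ = {} (∅)
  {80} × {x42} = {(80,x42)}
  {80} × {x43} = {(80,x43)}
  {81} × {x42} = {(81,x42)}
  {81} × {x43} = {(81,x43)}
  {80} × {x42, x43} = {(80,x42), (80,x43)}
  {80, 81} × {x42} = {(80,x42), (81,x42)}
  {80, 81} × {x43} = {(80,x43), (81,x43)}
  {81} × {x42, x43} = {(81,x42), (81,x43)}
  {80} × {x41, x42, x43} = {(80,x41), (80,x42), (80,x43)}
  {81} × {x41, x42, x43} = {(81,x41), (81,x42), (81,x43)}
  {80, 81} × {x42, x43} = {(80,x42), (80,x43), (81,x42), (81,x43)}
  {80, 81} × {x41, x42, x43} = {(80,x41), (80,x42), (80,x43), (81,x41), (81,x42), (81,x43)}
These 13 distinct sets form the basis B.
Close under arbitrary unions to get τ_{X×Y}; counting gives |τ_{X×Y}| = 25.


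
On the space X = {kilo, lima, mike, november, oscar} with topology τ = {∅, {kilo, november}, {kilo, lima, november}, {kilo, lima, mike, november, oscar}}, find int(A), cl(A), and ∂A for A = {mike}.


int(A) = ∅, cl(A) = {mike, oscar}, ∂A = {mike, oscar}.

Closed sets in (X, τ) are complements of opens:
  closed(X, τ) = {∅, {mike, oscar}, {lima, mike, oscar}, {kilo, lima, mike, november, oscar}}.
int(A) = ⋃ {U ∈ τ : U ⊆ A}. Opens contained in A: ∅.
Taking the union of these: int(A) = ∅.
cl(A) = ⋂ {C closed : A ⊆ C}. Closed sets containing A: {mike, oscar}, {lima, mike, oscar}, {kilo, lima, mike, november, oscar}.
Intersecting these: cl(A) = {mike, oscar}.
∂A = cl(A) ∖ int(A) = {mike, oscar} ∖ ∅ = {mike, oscar}.


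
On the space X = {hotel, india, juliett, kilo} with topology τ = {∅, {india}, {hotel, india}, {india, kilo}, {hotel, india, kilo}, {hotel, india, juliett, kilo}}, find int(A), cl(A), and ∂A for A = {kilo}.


int(A) = ∅, cl(A) = {juliett, kilo}, ∂A = {juliett, kilo}.

Closed sets in (X, τ) are complements of opens:
  closed(X, τ) = {∅, {juliett}, {hotel, juliett}, {juliett, kilo}, {hotel, juliett, kilo}, {hotel, india, juliett, kilo}}.
int(A) = ⋃ {U ∈ τ : U ⊆ A}. Opens contained in A: ∅.
Taking the union of these: int(A) = ∅.
cl(A) = ⋂ {C closed : A ⊆ C}. Closed sets containing A: {juliett, kilo}, {hotel, juliett, kilo}, {hotel, india, juliett, kilo}.
Intersecting these: cl(A) = {juliett, kilo}.
∂A = cl(A) ∖ int(A) = {juliett, kilo} ∖ ∅ = {juliett, kilo}.


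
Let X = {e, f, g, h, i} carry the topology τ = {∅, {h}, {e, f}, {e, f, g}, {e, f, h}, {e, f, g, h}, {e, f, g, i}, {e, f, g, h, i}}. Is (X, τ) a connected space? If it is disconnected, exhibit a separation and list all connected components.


(X, τ) is disconnected; components = [{h}, {e, f, g, i}].

Find clopen sets (U ∈ τ with X ∖ U ∈ τ):
  U = ∅, X ∖ U = {e, f, g, h, i} — both open, so U is clopen.
  U = {h}, X ∖ U = {e, f, g, i} — both open, so U is clopen.
  U = {e, f, g, i}, X ∖ U = {h} — both open, so U is clopen.
  U = {e, f, g, h, i}, X ∖ U = ∅ — both open, so U is clopen.
Nontrivial clopen(s) exist: e.g. {e, f, g, i}. So (X, τ) is disconnected.
Compute connected components by grouping points that agree on all clopens:
  component: {h}
  component: {e, f, g, i}


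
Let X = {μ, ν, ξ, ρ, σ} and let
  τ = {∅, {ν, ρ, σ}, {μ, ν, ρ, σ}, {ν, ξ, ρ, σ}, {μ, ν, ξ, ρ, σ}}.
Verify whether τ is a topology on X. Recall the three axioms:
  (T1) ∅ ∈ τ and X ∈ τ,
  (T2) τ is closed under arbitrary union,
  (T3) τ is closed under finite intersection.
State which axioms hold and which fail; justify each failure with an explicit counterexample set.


τ IS a topology on X.

Axiom (T1): ∅ ∈ τ? Yes; X ∈ τ? Yes.
Axiom (T2/T3): check pairwise unions and intersections of members of τ.
All pairwise intersections and unions checked — each lies in τ. Therefore τ satisfies (T1), (T2), (T3): it IS a topology on X.


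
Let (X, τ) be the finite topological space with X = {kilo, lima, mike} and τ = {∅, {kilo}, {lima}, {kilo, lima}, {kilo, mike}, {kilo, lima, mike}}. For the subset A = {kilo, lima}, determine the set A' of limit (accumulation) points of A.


A' = {mike}

For each x ∈ X, list the open sets U ∈ τ with x ∈ U, then check whether U ∩ (A ∖ {x}) ≠ ∅ for every such U.
  x = kilo: open {kilo} ∋ x has {kilo} ∩ (A ∖ {kilo}) = ∅, so x is NOT a limit point.
  x = lima: open {lima} ∋ x has {lima} ∩ (A ∖ {lima}) = ∅, so x is NOT a limit point.
  x = mike: opens ∋ x are {kilo, mike}, {kilo, lima, mike}; each meets A ∖ {mike}, so x IS a limit point.
Collecting: A' = {mike}.


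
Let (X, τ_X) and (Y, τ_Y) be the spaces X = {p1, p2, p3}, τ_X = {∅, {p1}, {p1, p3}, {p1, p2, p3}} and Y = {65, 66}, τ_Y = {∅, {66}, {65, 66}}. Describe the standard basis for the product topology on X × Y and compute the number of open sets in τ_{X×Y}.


Basis B = {∅ × ∅, {p1} × {66}, {p1} × {65, 66}, {p1, p3} × {66}, {p1, p2, p3} × {66}, {p1, p3} × {65, 66}, {p1, p2, p3} × {65, 66}}; |τ_{X×Y}| = 10.

Enumerate products U × V with U ∈ τ_X, V ∈ τ_Y (deduplicated):
  ∅ × ∅ = {} (∅)
  {p1} × {66} = {(p1,66)}
  {p1} × {65, 66} = {(p1,65), (p1,66)}
  {p1, p3} × {66} = {(p1,66), (p3,66)}
  {p1, p2, p3} × {66} = {(p1,66), (p2,66), (p3,66)}
  {p1, p3} × {65, 66} = {(p1,65), (p1,66), (p3,65), (p3,66)}
  {p1, p2, p3} × {65, 66} = {(p1,65), (p1,66), (p2,65), (p2,66), (p3,65), (p3,66)}
These 7 distinct sets form the basis B.
Close under arbitrary unions to get τ_{X×Y}; counting gives |τ_{X×Y}| = 10.


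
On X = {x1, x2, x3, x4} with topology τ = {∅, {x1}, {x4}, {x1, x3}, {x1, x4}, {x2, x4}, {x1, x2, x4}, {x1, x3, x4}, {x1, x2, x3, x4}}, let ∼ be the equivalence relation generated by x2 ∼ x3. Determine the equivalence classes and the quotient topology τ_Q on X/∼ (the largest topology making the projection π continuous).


X/∼ = {[x1], [x2=x3], [x4]}; |τ_Q| = 5.

Equivalence classes: [x1], [x2=x3], [x4].
Quotient map π: X → X/∼ sends x1 ↦ [x1], x2 ↦ [x2=x3], x3 ↦ [x2=x3], x4 ↦ [x4].
For each subset V ⊆ X/∼, compute π^{-1}(V) ⊆ X and check whether π^{-1}(V) ∈ τ. V is open in τ_Q iff π^{-1}(V) ∈ τ.
  V = {}: π^{-1}(V) = ∅ ∈ τ ✓.
  V = {[x1]}: π^{-1}(V) = {x1} ∈ τ ✓.
  V = {[x2=x3]}: π^{-1}(V) = {x2, x3} ∉ τ ✗.
  V = {[x1], [x2=x3]}: π^{-1}(V) = {x1, x2, x3} ∉ τ ✗.
  V = {[x4]}: π^{-1}(V) = {x4} ∈ τ ✓.
  V = {[x1], [x4]}: π^{-1}(V) = {x1, x4} ∈ τ ✓.
  V = {[x2=x3], [x4]}: π^{-1}(V) = {x2, x3, x4} ∉ τ ✗.
  V = {[x1], [x2=x3], [x4]}: π^{-1}(V) = {x1, x2, x3, x4} ∈ τ ✓.
Open sets in the quotient: τ_Q = {{}, {[x1]}, {[x4]}, {[x1], [x4]}, {[x1], [x2=x3], [x4]}} (5 elements).


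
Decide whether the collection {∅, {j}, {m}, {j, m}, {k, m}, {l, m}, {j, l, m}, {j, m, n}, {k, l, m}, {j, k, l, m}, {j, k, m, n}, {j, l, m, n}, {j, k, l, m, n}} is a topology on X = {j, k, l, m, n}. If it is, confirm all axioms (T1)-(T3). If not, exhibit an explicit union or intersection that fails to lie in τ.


τ is NOT a topology on X.

Axiom (T1): ∅ ∈ τ? Yes; X ∈ τ? Yes.
Axiom (T2/T3): check pairwise unions and intersections of members of τ.
Counterexample for (T2): {j} ∪ {k, m} = {j, k, m} ∉ τ. Therefore τ is NOT a topology.


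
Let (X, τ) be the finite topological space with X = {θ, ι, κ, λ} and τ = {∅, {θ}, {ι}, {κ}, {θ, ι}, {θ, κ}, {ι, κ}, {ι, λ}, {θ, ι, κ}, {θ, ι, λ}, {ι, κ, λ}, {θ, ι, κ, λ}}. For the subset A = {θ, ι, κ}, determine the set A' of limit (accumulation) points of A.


A' = {λ}

For each x ∈ X, list the open sets U ∈ τ with x ∈ U, then check whether U ∩ (A ∖ {x}) ≠ ∅ for every such U.
  x = θ: open {θ} ∋ x has {θ} ∩ (A ∖ {θ}) = ∅, so x is NOT a limit point.
  x = ι: open {ι} ∋ x has {ι} ∩ (A ∖ {ι}) = ∅, so x is NOT a limit point.
  x = κ: open {κ} ∋ x has {κ} ∩ (A ∖ {κ}) = ∅, so x is NOT a limit point.
  x = λ: opens ∋ x are {ι, λ}, {θ, ι, λ}, {ι, κ, λ}, {θ, ι, κ, λ}; each meets A ∖ {λ}, so x IS a limit point.
Collecting: A' = {λ}.


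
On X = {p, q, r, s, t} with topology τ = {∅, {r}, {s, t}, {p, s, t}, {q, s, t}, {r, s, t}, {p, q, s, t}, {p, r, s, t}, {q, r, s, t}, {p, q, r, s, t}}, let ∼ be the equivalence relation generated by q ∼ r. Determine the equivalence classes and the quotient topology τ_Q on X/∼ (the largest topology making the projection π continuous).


X/∼ = {[p], [q=r], [s], [t]}; |τ_Q| = 5.

Equivalence classes: [p], [q=r], [s], [t].
Quotient map π: X → X/∼ sends p ↦ [p], q ↦ [q=r], r ↦ [q=r], s ↦ [s], t ↦ [t].
For each subset V ⊆ X/∼, compute π^{-1}(V) ⊆ X and check whether π^{-1}(V) ∈ τ. V is open in τ_Q iff π^{-1}(V) ∈ τ.
  V = {}: π^{-1}(V) = ∅ ∈ τ ✓.
  V = {[p]}: π^{-1}(V) = {p} ∉ τ ✗.
  V = {[q=r]}: π^{-1}(V) = {q, r} ∉ τ ✗.
  V = {[p], [q=r]}: π^{-1}(V) = {p, q, r} ∉ τ ✗.
  V = {[s]}: π^{-1}(V) = {s} ∉ τ ✗.
  V = {[p], [s]}: π^{-1}(V) = {p, s} ∉ τ ✗.
  V = {[q=r], [s]}: π^{-1}(V) = {q, r, s} ∉ τ ✗.
  V = {[p], [q=r], [s]}: π^{-1}(V) = {p, q, r, s} ∉ τ ✗.
  V = {[t]}: π^{-1}(V) = {t} ∉ τ ✗.
  V = {[p], [t]}: π^{-1}(V) = {p, t} ∉ τ ✗.
  V = {[q=r], [t]}: π^{-1}(V) = {q, r, t} ∉ τ ✗.
  V = {[p], [q=r], [t]}: π^{-1}(V) = {p, q, r, t} ∉ τ ✗.
  V = {[s], [t]}: π^{-1}(V) = {s, t} ∈ τ ✓.
  V = {[p], [s], [t]}: π^{-1}(V) = {p, s, t} ∈ τ ✓.
  V = {[q=r], [s], [t]}: π^{-1}(V) = {q, r, s, t} ∈ τ ✓.
  V = {[p], [q=r], [s], [t]}: π^{-1}(V) = {p, q, r, s, t} ∈ τ ✓.
Open sets in the quotient: τ_Q = {{}, {[s], [t]}, {[p], [s], [t]}, {[q=r], [s], [t]}, {[p], [q=r], [s], [t]}} (5 elements).


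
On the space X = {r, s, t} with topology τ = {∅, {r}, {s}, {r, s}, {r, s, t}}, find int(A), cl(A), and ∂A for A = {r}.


int(A) = {r}, cl(A) = {r, t}, ∂A = {t}.

Closed sets in (X, τ) are complements of opens:
  closed(X, τ) = {∅, {t}, {r, t}, {s, t}, {r, s, t}}.
int(A) = ⋃ {U ∈ τ : U ⊆ A}. Opens contained in A: ∅, {r}.
Taking the union of these: int(A) = {r}.
cl(A) = ⋂ {C closed : A ⊆ C}. Closed sets containing A: {r, t}, {r, s, t}.
Intersecting these: cl(A) = {r, t}.
∂A = cl(A) ∖ int(A) = {r, t} ∖ {r} = {t}.


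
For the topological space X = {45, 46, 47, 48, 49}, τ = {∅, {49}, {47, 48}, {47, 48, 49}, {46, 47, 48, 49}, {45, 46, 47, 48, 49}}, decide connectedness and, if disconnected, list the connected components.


(X, τ) is connected.

Find clopen sets (U ∈ τ with X ∖ U ∈ τ):
  U = ∅, X ∖ U = {45, 46, 47, 48, 49} — both open, so U is clopen.
  U = {45, 46, 47, 48, 49}, X ∖ U = ∅ — both open, so U is clopen.
Only trivial clopens (∅ and X) exist, so (X, τ) is connected.
Compute connected components by grouping points that agree on all clopens:
  component: {45, 46, 47, 48, 49}


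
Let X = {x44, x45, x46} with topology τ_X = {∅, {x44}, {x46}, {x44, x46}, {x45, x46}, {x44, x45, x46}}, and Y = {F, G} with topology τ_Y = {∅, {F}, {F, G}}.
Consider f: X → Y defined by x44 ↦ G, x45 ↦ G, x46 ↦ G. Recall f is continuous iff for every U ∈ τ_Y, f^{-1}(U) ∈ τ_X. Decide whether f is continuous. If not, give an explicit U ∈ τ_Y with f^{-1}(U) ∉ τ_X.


f IS continuous.

Compute f^{-1}(U) for each U ∈ τ_Y:
  U = ∅: f^{-1}(U) = ∅ ∈ τ_X ✓.
  U = {F}: f^{-1}(U) = ∅ ∈ τ_X ✓.
  U = {F, G}: f^{-1}(U) = {x44, x45, x46} ∈ τ_X ✓.
Every preimage lies in τ_X, so f IS continuous.


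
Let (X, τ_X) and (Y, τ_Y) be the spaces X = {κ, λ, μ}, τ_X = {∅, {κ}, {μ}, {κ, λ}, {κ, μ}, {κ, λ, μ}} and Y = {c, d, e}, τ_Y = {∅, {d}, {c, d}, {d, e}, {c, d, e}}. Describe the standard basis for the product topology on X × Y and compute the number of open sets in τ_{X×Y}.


Basis B = {∅ × ∅, {κ} × {d}, {μ} × {d}, {κ} × {c, d}, {κ} × {d, e}, {κ, λ} × {d}, {κ, μ} × {d}, {μ} × {c, d}, {μ} × {d, e}, {κ} × {c, d, e}, {κ, λ, μ} × {d}, {μ} × {c, d, e}, {κ, λ} × {c, d}, {κ, μ} × {c, d}, {κ, λ} × {d, e}, {κ, μ} × {d, e}, {κ, λ} × {c, d, e}, {κ, μ} × {c, d, e}, {κ, λ, μ} × {c, d}, {κ, λ, μ} × {d, e}, {κ, λ, μ} × {c, d, e}}; |τ_{X×Y}| = 70.

Enumerate products U × V with U ∈ τ_X, V ∈ τ_Y (deduplicated):
  ∅ × ∅ = {} (∅)
  {κ} × {d} = {(κ,d)}
  {μ} × {d} = {(μ,d)}
  {κ} × {c, d} = {(κ,c), (κ,d)}
  {κ} × {d, e} = {(κ,d), (κ,e)}
  {κ, λ} × {d} = {(κ,d), (λ,d)}
  {κ, μ} × {d} = {(κ,d), (μ,d)}
  {μ} × {c, d} = {(μ,c), (μ,d)}
  {μ} × {d, e} = {(μ,d), (μ,e)}
  {κ} × {c, d, e} = {(κ,c), (κ,d), (κ,e)}
  {κ, λ, μ} × {d} = {(κ,d), (λ,d), (μ,d)}
  {μ} × {c, d, e} = {(μ,c), (μ,d), (μ,e)}
  {κ, λ} × {c, d} = {(κ,c), (κ,d), (λ,c), (λ,d)}
  {κ, μ} × {c, d} = {(κ,c), (κ,d), (μ,c), (μ,d)}
  {κ, λ} × {d, e} = {(κ,d), (κ,e), (λ,d), (λ,e)}
  {κ, μ} × {d, e} = {(κ,d), (κ,e), (μ,d), (μ,e)}
  {κ, λ} × {c, d, e} = {(κ,c), (κ,d), (κ,e), (λ,c), (λ,d), (λ,e)}
  {κ, μ} × {c, d, e} = {(κ,c), (κ,d), (κ,e), (μ,c), (μ,d), (μ,e)}
  {κ, λ, μ} × {c, d} = {(κ,c), (κ,d), (λ,c), (λ,d), (μ,c), (μ,d)}
  {κ, λ, μ} × {d, e} = {(κ,d), (κ,e), (λ,d), (λ,e), (μ,d), (μ,e)}
  {κ, λ, μ} × {c, d, e} = {(κ,c), (κ,d), (κ,e), (λ,c), (λ,d), (λ,e), (μ,c), (μ,d), (μ,e)}
These 21 distinct sets form the basis B.
Close under arbitrary unions to get τ_{X×Y}; counting gives |τ_{X×Y}| = 70.
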